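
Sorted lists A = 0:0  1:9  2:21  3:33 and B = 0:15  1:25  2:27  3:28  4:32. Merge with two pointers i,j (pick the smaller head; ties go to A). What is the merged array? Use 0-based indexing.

[0, 9, 15, 21, 25, 27, 28, 32, 33]

[i=0,j=0] A[i]=0<=B[j]=15 take 0 → i++
[i=1,j=0] A[i]=9<=B[j]=15 take 9 → i++
[i=2,j=0] A[i]=21>B[j]=15 take 15 → j++
[i=2,j=1] A[i]=21<=B[j]=25 take 21 → i++
[i=3,j=1] A[i]=33>B[j]=25 take 25 → j++
[i=3,j=2] A[i]=33>B[j]=27 take 27 → j++
[i=3,j=3] A[i]=33>B[j]=28 take 28 → j++
[i=3,j=4] A[i]=33>B[j]=32 take 32 → j++
[i=3,j=5] B done, take A[i]=33 → i++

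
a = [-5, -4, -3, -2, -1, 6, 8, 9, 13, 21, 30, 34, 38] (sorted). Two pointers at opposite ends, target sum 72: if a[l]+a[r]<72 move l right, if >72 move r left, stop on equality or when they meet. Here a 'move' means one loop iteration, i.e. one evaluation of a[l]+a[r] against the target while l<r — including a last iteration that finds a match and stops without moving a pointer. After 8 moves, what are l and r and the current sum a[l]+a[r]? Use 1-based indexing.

[1,13] -5+38=33 <72 → l++
[2,13] -4+38=34 <72 → l++
[3,13] -3+38=35 <72 → l++
[4,13] -2+38=36 <72 → l++
[5,13] -1+38=37 <72 → l++
[6,13] 6+38=44 <72 → l++
[7,13] 8+38=46 <72 → l++
[8,13] 9+38=47 <72 → l++

l=9, r=13, sum=51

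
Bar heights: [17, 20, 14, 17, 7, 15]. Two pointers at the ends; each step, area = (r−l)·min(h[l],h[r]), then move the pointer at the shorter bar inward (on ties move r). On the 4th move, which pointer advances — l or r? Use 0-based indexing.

[0,5] min(17,15)*5=75 best=75 * → r--
[0,4] min(17,7)*4=28 best=75 → r--
[0,3] min(17,17)*3=51 best=75 → r--
[0,2] min(17,14)*2=28 best=75 → r--

r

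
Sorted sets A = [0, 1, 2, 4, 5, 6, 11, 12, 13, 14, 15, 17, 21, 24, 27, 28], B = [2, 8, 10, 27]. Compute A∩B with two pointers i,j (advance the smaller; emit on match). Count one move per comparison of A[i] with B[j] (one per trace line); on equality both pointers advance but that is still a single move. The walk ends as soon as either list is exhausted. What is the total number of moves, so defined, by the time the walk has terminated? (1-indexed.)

17 moves

i=1 j=1: 0<2, i++
i=2 j=1: 1<2, i++
i=3 j=1: 2==2 emit, i++,j++
i=4 j=2: 4<8, i++
i=5 j=2: 5<8, i++
i=6 j=2: 6<8, i++
i=7 j=2: 11>8, j++
i=7 j=3: 11>10, j++
i=7 j=4: 11<27, i++
i=8 j=4: 12<27, i++
i=9 j=4: 13<27, i++
i=10 j=4: 14<27, i++
i=11 j=4: 15<27, i++
i=12 j=4: 17<27, i++
i=13 j=4: 21<27, i++
i=14 j=4: 24<27, i++
i=15 j=4: 27==27 emit, i++,j++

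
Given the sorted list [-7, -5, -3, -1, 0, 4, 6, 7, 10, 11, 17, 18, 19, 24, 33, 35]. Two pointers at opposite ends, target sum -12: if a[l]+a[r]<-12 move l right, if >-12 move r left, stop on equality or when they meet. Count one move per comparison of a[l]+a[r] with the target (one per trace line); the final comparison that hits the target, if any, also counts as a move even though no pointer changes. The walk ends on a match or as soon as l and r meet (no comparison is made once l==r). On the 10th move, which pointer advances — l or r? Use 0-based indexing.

r

[0,15] -7+35=28 >-12 → r--
[0,14] -7+33=26 >-12 → r--
[0,13] -7+24=17 >-12 → r--
[0,12] -7+19=12 >-12 → r--
[0,11] -7+18=11 >-12 → r--
[0,10] -7+17=10 >-12 → r--
[0,9] -7+11=4 >-12 → r--
[0,8] -7+10=3 >-12 → r--
[0,7] -7+7=0 >-12 → r--
[0,6] -7+6=-1 >-12 → r--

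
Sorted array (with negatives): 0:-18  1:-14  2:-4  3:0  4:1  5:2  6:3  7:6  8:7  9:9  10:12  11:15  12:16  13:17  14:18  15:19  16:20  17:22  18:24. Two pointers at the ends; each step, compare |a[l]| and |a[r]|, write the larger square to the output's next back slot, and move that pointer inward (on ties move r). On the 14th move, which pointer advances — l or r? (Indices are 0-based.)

r

[0,18] |-18|<=|24| out[18]=576 → r--
[0,17] |-18|<=|22| out[17]=484 → r--
[0,16] |-18|<=|20| out[16]=400 → r--
[0,15] |-18|<=|19| out[15]=361 → r--
[0,14] |-18|<=|18| out[14]=324 → r--
[0,13] |-18|>|17| out[13]=324 → l++
[1,13] |-14|<=|17| out[12]=289 → r--
[1,12] |-14|<=|16| out[11]=256 → r--
[1,11] |-14|<=|15| out[10]=225 → r--
[1,10] |-14|>|12| out[9]=196 → l++
[2,10] |-4|<=|12| out[8]=144 → r--
[2,9] |-4|<=|9| out[7]=81 → r--
[2,8] |-4|<=|7| out[6]=49 → r--
[2,7] |-4|<=|6| out[5]=36 → r--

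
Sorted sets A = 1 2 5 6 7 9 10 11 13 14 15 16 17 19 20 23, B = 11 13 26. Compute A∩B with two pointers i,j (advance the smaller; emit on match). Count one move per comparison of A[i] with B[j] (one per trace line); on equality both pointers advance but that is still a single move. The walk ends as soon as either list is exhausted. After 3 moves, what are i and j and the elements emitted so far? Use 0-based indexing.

[i=0,j=0] 1<11 → i++
[i=1,j=0] 2<11 → i++
[i=2,j=0] 5<11 → i++

i=3, j=0, emitted=[]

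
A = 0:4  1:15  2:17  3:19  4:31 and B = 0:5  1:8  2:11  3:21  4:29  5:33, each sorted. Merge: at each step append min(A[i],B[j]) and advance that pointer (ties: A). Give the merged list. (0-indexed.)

[i=0,j=0] A[i]=4<=B[j]=5 take 4 → i++
[i=1,j=0] A[i]=15>B[j]=5 take 5 → j++
[i=1,j=1] A[i]=15>B[j]=8 take 8 → j++
[i=1,j=2] A[i]=15>B[j]=11 take 11 → j++
[i=1,j=3] A[i]=15<=B[j]=21 take 15 → i++
[i=2,j=3] A[i]=17<=B[j]=21 take 17 → i++
[i=3,j=3] A[i]=19<=B[j]=21 take 19 → i++
[i=4,j=3] A[i]=31>B[j]=21 take 21 → j++
[i=4,j=4] A[i]=31>B[j]=29 take 29 → j++
[i=4,j=5] A[i]=31<=B[j]=33 take 31 → i++
[i=5,j=5] A done, take B[j]=33 → j++

[4, 5, 8, 11, 15, 17, 19, 21, 29, 31, 33]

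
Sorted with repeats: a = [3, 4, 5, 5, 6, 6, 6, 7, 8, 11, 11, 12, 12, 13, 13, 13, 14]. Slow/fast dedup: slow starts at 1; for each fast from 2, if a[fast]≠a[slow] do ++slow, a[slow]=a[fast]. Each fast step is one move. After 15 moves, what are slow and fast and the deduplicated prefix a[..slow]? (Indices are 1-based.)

slow=1 fast=2: a[fast]=4≠a[slow]=3 write a[2]=4, slow++,fast++
slow=2 fast=3: a[fast]=5≠a[slow]=4 write a[3]=5, slow++,fast++
slow=3 fast=4: a[fast]=5=a[slow] dup, fast++
slow=3 fast=5: a[fast]=6≠a[slow]=5 write a[4]=6, slow++,fast++
slow=4 fast=6: a[fast]=6=a[slow] dup, fast++
slow=4 fast=7: a[fast]=6=a[slow] dup, fast++
slow=4 fast=8: a[fast]=7≠a[slow]=6 write a[5]=7, slow++,fast++
slow=5 fast=9: a[fast]=8≠a[slow]=7 write a[6]=8, slow++,fast++
slow=6 fast=10: a[fast]=11≠a[slow]=8 write a[7]=11, slow++,fast++
slow=7 fast=11: a[fast]=11=a[slow] dup, fast++
slow=7 fast=12: a[fast]=12≠a[slow]=11 write a[8]=12, slow++,fast++
slow=8 fast=13: a[fast]=12=a[slow] dup, fast++
slow=8 fast=14: a[fast]=13≠a[slow]=12 write a[9]=13, slow++,fast++
slow=9 fast=15: a[fast]=13=a[slow] dup, fast++
slow=9 fast=16: a[fast]=13=a[slow] dup, fast++

slow=9, fast=17, prefix=[3, 4, 5, 6, 7, 8, 11, 12, 13]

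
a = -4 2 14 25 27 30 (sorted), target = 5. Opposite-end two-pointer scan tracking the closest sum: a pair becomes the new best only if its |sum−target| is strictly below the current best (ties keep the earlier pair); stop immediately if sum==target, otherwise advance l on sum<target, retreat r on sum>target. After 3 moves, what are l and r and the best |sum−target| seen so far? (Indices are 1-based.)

l=1, r=3, best |Δ|=16

[1,6] -4+30=26 d=21 * → r--
[1,5] -4+27=23 d=18 * → r--
[1,4] -4+25=21 d=16 * → r--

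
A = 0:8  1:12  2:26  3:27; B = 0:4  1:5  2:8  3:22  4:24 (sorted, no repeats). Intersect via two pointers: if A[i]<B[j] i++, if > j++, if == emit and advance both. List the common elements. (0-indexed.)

[i=0,j=0] 8>4 → j++
[i=0,j=1] 8>5 → j++
[i=0,j=2] 8==8 emit → i++,j++
[i=1,j=3] 12<22 → i++
[i=2,j=3] 26>22 → j++
[i=2,j=4] 26>24 → j++

intersection = [8]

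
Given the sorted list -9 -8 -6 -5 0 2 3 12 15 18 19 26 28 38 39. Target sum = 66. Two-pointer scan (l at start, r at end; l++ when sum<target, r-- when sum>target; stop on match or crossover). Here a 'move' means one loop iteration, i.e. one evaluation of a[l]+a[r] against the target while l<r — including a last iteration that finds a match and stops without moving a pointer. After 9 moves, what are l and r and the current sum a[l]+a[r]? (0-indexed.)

l=9, r=14, sum=57

[0,14] -9+39=30 <66 → l++
[1,14] -8+39=31 <66 → l++
[2,14] -6+39=33 <66 → l++
[3,14] -5+39=34 <66 → l++
[4,14] 0+39=39 <66 → l++
[5,14] 2+39=41 <66 → l++
[6,14] 3+39=42 <66 → l++
[7,14] 12+39=51 <66 → l++
[8,14] 15+39=54 <66 → l++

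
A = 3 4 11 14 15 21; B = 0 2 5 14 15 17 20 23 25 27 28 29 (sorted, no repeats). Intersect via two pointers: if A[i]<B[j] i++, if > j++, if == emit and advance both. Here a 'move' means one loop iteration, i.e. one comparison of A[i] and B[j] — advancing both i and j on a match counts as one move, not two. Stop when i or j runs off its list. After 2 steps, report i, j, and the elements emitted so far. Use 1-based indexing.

i=1, j=3, emitted=[]

i=1 j=1: 3>0, j++
i=1 j=2: 3>2, j++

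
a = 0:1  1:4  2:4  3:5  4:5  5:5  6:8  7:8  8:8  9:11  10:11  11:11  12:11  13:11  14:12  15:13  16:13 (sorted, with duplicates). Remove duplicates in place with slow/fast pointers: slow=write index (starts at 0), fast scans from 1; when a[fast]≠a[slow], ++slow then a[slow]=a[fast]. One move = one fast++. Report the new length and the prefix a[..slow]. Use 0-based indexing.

length 7; prefix = [1, 4, 5, 8, 11, 12, 13]

(s=0,f=1) a[fast]=4≠a[slow]=1 write a[1]=4 → slow++,fast++
(s=1,f=2) a[fast]=4=a[slow] dup → fast++
(s=1,f=3) a[fast]=5≠a[slow]=4 write a[2]=5 → slow++,fast++
(s=2,f=4) a[fast]=5=a[slow] dup → fast++
(s=2,f=5) a[fast]=5=a[slow] dup → fast++
(s=2,f=6) a[fast]=8≠a[slow]=5 write a[3]=8 → slow++,fast++
(s=3,f=7) a[fast]=8=a[slow] dup → fast++
(s=3,f=8) a[fast]=8=a[slow] dup → fast++
(s=3,f=9) a[fast]=11≠a[slow]=8 write a[4]=11 → slow++,fast++
(s=4,f=10) a[fast]=11=a[slow] dup → fast++
(s=4,f=11) a[fast]=11=a[slow] dup → fast++
(s=4,f=12) a[fast]=11=a[slow] dup → fast++
(s=4,f=13) a[fast]=11=a[slow] dup → fast++
(s=4,f=14) a[fast]=12≠a[slow]=11 write a[5]=12 → slow++,fast++
(s=5,f=15) a[fast]=13≠a[slow]=12 write a[6]=13 → slow++,fast++
(s=6,f=16) a[fast]=13=a[slow] dup → fast++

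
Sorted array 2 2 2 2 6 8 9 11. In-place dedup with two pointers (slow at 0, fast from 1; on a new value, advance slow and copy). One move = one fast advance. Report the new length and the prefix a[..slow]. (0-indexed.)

length 5; prefix = [2, 6, 8, 9, 11]

(s=0,f=1) a[fast]=2=a[slow] dup → fast++
(s=0,f=2) a[fast]=2=a[slow] dup → fast++
(s=0,f=3) a[fast]=2=a[slow] dup → fast++
(s=0,f=4) a[fast]=6≠a[slow]=2 write a[1]=6 → slow++,fast++
(s=1,f=5) a[fast]=8≠a[slow]=6 write a[2]=8 → slow++,fast++
(s=2,f=6) a[fast]=9≠a[slow]=8 write a[3]=9 → slow++,fast++
(s=3,f=7) a[fast]=11≠a[slow]=9 write a[4]=11 → slow++,fast++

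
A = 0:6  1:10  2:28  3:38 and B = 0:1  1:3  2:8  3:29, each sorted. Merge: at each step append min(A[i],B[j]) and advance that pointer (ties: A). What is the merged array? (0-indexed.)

[1, 3, 6, 8, 10, 28, 29, 38]

i=0 j=0: A[i]=6>B[j]=1 take 1, j++
i=0 j=1: A[i]=6>B[j]=3 take 3, j++
i=0 j=2: A[i]=6<=B[j]=8 take 6, i++
i=1 j=2: A[i]=10>B[j]=8 take 8, j++
i=1 j=3: A[i]=10<=B[j]=29 take 10, i++
i=2 j=3: A[i]=28<=B[j]=29 take 28, i++
i=3 j=3: A[i]=38>B[j]=29 take 29, j++
i=3 j=4: B done, take A[i]=38, i++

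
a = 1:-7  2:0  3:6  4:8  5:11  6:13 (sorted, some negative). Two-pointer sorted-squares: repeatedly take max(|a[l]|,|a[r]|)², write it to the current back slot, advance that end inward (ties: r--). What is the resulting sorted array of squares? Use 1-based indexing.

[0, 36, 49, 64, 121, 169]

[1,6] |-7|<=|13| out[6]=169 → r--
[1,5] |-7|<=|11| out[5]=121 → r--
[1,4] |-7|<=|8| out[4]=64 → r--
[1,3] |-7|>|6| out[3]=49 → l++
[2,3] |0|<=|6| out[2]=36 → r--
[2,2] |0|<=|0| out[1]=0 → r--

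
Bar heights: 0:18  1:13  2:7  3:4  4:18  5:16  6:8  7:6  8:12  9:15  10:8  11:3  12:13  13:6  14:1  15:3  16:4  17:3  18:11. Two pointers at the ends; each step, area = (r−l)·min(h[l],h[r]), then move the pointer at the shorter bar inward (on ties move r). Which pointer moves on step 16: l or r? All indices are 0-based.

r

[0,18] min(18,11)*18=198 best=198 * → r--
[0,17] min(18,3)*17=51 best=198 → r--
[0,16] min(18,4)*16=64 best=198 → r--
[0,15] min(18,3)*15=45 best=198 → r--
[0,14] min(18,1)*14=14 best=198 → r--
[0,13] min(18,6)*13=78 best=198 → r--
[0,12] min(18,13)*12=156 best=198 → r--
[0,11] min(18,3)*11=33 best=198 → r--
[0,10] min(18,8)*10=80 best=198 → r--
[0,9] min(18,15)*9=135 best=198 → r--
[0,8] min(18,12)*8=96 best=198 → r--
[0,7] min(18,6)*7=42 best=198 → r--
[0,6] min(18,8)*6=48 best=198 → r--
[0,5] min(18,16)*5=80 best=198 → r--
[0,4] min(18,18)*4=72 best=198 → r--
[0,3] min(18,4)*3=12 best=198 → r--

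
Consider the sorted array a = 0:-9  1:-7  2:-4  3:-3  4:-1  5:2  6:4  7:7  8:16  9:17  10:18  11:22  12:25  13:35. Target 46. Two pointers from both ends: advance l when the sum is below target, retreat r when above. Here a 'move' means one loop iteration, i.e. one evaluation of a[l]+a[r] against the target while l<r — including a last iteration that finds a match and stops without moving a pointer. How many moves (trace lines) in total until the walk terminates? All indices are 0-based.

[0,13] -9+35=26 <46 → l++
[1,13] -7+35=28 <46 → l++
[2,13] -4+35=31 <46 → l++
[3,13] -3+35=32 <46 → l++
[4,13] -1+35=34 <46 → l++
[5,13] 2+35=37 <46 → l++
[6,13] 4+35=39 <46 → l++
[7,13] 7+35=42 <46 → l++
[8,13] 16+35=51 >46 → r--
[8,12] 16+25=41 <46 → l++
[9,12] 17+25=42 <46 → l++
[10,12] 18+25=43 <46 → l++
[11,12] 22+25=47 >46 → r--

13 moves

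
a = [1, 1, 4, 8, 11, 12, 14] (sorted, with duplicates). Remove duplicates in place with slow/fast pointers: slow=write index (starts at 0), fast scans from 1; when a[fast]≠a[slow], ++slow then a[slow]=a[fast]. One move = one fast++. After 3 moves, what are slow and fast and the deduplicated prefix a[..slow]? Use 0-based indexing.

(s=0,f=1) a[fast]=1=a[slow] dup → fast++
(s=0,f=2) a[fast]=4≠a[slow]=1 write a[1]=4 → slow++,fast++
(s=1,f=3) a[fast]=8≠a[slow]=4 write a[2]=8 → slow++,fast++

slow=2, fast=4, prefix=[1, 4, 8]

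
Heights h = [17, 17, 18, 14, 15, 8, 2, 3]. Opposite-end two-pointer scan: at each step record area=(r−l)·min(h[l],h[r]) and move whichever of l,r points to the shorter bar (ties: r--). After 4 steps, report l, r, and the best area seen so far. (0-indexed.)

l=0, r=3, best area=60

[0,7] min(17,3)*7=21 best=21 * → r--
[0,6] min(17,2)*6=12 best=21 → r--
[0,5] min(17,8)*5=40 best=40 * → r--
[0,4] min(17,15)*4=60 best=60 * → r--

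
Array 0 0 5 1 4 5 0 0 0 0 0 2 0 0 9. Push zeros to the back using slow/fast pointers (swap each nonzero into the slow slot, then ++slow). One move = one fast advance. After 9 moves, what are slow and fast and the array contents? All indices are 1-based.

slow=1 fast=1: a[fast]=0, fast++
slow=1 fast=2: a[fast]=0, fast++
slow=1 fast=3: a[fast]=5≠0 swap→a[1]=5, slow++,fast++
slow=2 fast=4: a[fast]=1≠0 swap→a[2]=1, slow++,fast++
slow=3 fast=5: a[fast]=4≠0 swap→a[3]=4, slow++,fast++
slow=4 fast=6: a[fast]=5≠0 swap→a[4]=5, slow++,fast++
slow=5 fast=7: a[fast]=0, fast++
slow=5 fast=8: a[fast]=0, fast++
slow=5 fast=9: a[fast]=0, fast++

slow=5, fast=10, a=[5, 1, 4, 5, 0, 0, 0, 0, 0, 0, 0, 2, 0, 0, 9]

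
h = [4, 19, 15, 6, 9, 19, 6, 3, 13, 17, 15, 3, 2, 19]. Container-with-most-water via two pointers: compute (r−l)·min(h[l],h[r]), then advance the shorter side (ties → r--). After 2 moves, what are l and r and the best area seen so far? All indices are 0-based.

l=0 r=13: min(4,19)*13=52 best=52 *, l++
l=1 r=13: min(19,19)*12=228 best=228 *, r--

l=1, r=12, best area=228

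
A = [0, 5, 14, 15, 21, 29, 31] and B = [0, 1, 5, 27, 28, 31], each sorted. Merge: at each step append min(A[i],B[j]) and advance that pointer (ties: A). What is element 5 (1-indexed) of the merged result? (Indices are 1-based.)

[i=1,j=1] A[i]=0<=B[j]=0 take 0 → i++
[i=2,j=1] A[i]=5>B[j]=0 take 0 → j++
[i=2,j=2] A[i]=5>B[j]=1 take 1 → j++
[i=2,j=3] A[i]=5<=B[j]=5 take 5 → i++
[i=3,j=3] A[i]=14>B[j]=5 take 5 → j++
[i=3,j=4] A[i]=14<=B[j]=27 take 14 → i++
[i=4,j=4] A[i]=15<=B[j]=27 take 15 → i++
[i=5,j=4] A[i]=21<=B[j]=27 take 21 → i++
[i=6,j=4] A[i]=29>B[j]=27 take 27 → j++
[i=6,j=5] A[i]=29>B[j]=28 take 28 → j++
[i=6,j=6] A[i]=29<=B[j]=31 take 29 → i++
[i=7,j=6] A[i]=31<=B[j]=31 take 31 → i++
[i=8,j=6] A done, take B[j]=31 → j++

merged[5] = 5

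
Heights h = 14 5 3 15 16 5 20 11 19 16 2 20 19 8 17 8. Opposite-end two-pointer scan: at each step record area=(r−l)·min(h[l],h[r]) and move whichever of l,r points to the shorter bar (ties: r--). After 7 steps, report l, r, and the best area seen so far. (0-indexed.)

[0,15] min(14,8)*15=120 best=120 * → r--
[0,14] min(14,17)*14=196 best=196 * → l++
[1,14] min(5,17)*13=65 best=196 → l++
[2,14] min(3,17)*12=36 best=196 → l++
[3,14] min(15,17)*11=165 best=196 → l++
[4,14] min(16,17)*10=160 best=196 → l++
[5,14] min(5,17)*9=45 best=196 → l++

l=6, r=14, best area=196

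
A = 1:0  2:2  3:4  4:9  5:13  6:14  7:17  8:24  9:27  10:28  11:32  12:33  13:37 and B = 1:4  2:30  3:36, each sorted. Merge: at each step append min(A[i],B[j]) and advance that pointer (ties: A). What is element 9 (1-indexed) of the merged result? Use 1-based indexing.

merged[9] = 24

[i=1,j=1] A[i]=0<=B[j]=4 take 0 → i++
[i=2,j=1] A[i]=2<=B[j]=4 take 2 → i++
[i=3,j=1] A[i]=4<=B[j]=4 take 4 → i++
[i=4,j=1] A[i]=9>B[j]=4 take 4 → j++
[i=4,j=2] A[i]=9<=B[j]=30 take 9 → i++
[i=5,j=2] A[i]=13<=B[j]=30 take 13 → i++
[i=6,j=2] A[i]=14<=B[j]=30 take 14 → i++
[i=7,j=2] A[i]=17<=B[j]=30 take 17 → i++
[i=8,j=2] A[i]=24<=B[j]=30 take 24 → i++
[i=9,j=2] A[i]=27<=B[j]=30 take 27 → i++
[i=10,j=2] A[i]=28<=B[j]=30 take 28 → i++
[i=11,j=2] A[i]=32>B[j]=30 take 30 → j++
[i=11,j=3] A[i]=32<=B[j]=36 take 32 → i++
[i=12,j=3] A[i]=33<=B[j]=36 take 33 → i++
[i=13,j=3] A[i]=37>B[j]=36 take 36 → j++
[i=13,j=4] B done, take A[i]=37 → i++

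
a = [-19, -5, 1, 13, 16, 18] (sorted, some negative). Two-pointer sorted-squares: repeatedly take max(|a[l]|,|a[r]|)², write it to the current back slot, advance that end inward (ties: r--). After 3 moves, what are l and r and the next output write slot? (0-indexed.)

l=1, r=3, next write slot=2

[0,5] |-19|>|18| out[5]=361 → l++
[1,5] |-5|<=|18| out[4]=324 → r--
[1,4] |-5|<=|16| out[3]=256 → r--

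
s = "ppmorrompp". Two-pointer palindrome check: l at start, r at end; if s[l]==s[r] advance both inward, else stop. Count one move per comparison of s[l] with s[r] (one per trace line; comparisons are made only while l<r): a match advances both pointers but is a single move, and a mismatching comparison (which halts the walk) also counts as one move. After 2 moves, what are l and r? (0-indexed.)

l=0 r=9: 'p'=='p', l++,r--
l=1 r=8: 'p'=='p', l++,r--

l=2, r=7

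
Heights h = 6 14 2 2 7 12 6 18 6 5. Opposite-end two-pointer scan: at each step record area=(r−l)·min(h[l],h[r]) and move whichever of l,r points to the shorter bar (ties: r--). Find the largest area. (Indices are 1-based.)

max area = 84

l=1 r=10: min(6,5)*9=45 best=45 *, r--
l=1 r=9: min(6,6)*8=48 best=48 *, r--
l=1 r=8: min(6,18)*7=42 best=48, l++
l=2 r=8: min(14,18)*6=84 best=84 *, l++
l=3 r=8: min(2,18)*5=10 best=84, l++
l=4 r=8: min(2,18)*4=8 best=84, l++
l=5 r=8: min(7,18)*3=21 best=84, l++
l=6 r=8: min(12,18)*2=24 best=84, l++
l=7 r=8: min(6,18)*1=6 best=84, l++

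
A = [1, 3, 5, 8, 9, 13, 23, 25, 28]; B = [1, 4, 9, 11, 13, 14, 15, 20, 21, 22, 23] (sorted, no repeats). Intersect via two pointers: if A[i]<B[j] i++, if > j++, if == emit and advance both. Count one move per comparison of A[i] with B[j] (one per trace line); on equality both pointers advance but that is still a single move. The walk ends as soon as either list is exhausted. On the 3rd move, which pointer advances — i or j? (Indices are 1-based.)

[i=1,j=1] 1==1 emit → i++,j++
[i=2,j=2] 3<4 → i++
[i=3,j=2] 5>4 → j++

j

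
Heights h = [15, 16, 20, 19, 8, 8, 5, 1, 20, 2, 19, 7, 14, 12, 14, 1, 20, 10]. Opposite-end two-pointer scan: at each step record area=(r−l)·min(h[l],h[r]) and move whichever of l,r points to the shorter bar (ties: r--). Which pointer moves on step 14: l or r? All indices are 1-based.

r

l=1 r=18: min(15,10)*17=170 best=170 *, r--
l=1 r=17: min(15,20)*16=240 best=240 *, l++
l=2 r=17: min(16,20)*15=240 best=240, l++
l=3 r=17: min(20,20)*14=280 best=280 *, r--
l=3 r=16: min(20,1)*13=13 best=280, r--
l=3 r=15: min(20,14)*12=168 best=280, r--
l=3 r=14: min(20,12)*11=132 best=280, r--
l=3 r=13: min(20,14)*10=140 best=280, r--
l=3 r=12: min(20,7)*9=63 best=280, r--
l=3 r=11: min(20,19)*8=152 best=280, r--
l=3 r=10: min(20,2)*7=14 best=280, r--
l=3 r=9: min(20,20)*6=120 best=280, r--
l=3 r=8: min(20,1)*5=5 best=280, r--
l=3 r=7: min(20,5)*4=20 best=280, r--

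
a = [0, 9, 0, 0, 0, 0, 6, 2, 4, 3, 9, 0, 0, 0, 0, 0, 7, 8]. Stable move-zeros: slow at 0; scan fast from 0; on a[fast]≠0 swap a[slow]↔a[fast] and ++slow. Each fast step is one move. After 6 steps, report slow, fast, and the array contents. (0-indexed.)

slow=1, fast=6, a=[9, 0, 0, 0, 0, 0, 6, 2, 4, 3, 9, 0, 0, 0, 0, 0, 7, 8]

slow=0 fast=0: a[fast]=0, fast++
slow=0 fast=1: a[fast]=9≠0 swap→a[0]=9, slow++,fast++
slow=1 fast=2: a[fast]=0, fast++
slow=1 fast=3: a[fast]=0, fast++
slow=1 fast=4: a[fast]=0, fast++
slow=1 fast=5: a[fast]=0, fast++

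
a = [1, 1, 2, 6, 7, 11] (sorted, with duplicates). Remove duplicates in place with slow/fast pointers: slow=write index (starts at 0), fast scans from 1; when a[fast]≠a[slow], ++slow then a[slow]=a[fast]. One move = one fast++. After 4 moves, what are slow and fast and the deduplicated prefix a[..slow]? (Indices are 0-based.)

(s=0,f=1) a[fast]=1=a[slow] dup → fast++
(s=0,f=2) a[fast]=2≠a[slow]=1 write a[1]=2 → slow++,fast++
(s=1,f=3) a[fast]=6≠a[slow]=2 write a[2]=6 → slow++,fast++
(s=2,f=4) a[fast]=7≠a[slow]=6 write a[3]=7 → slow++,fast++

slow=3, fast=5, prefix=[1, 2, 6, 7]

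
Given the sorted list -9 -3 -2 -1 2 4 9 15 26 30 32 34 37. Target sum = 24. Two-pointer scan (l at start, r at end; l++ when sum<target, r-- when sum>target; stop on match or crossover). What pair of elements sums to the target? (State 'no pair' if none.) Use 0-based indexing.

l=0 r=12: -9+37=28 >24, r--
l=0 r=11: -9+34=25 >24, r--
l=0 r=10: -9+32=23 <24, l++
l=1 r=10: -3+32=29 >24, r--
l=1 r=9: -3+30=27 >24, r--
l=1 r=8: -3+26=23 <24, l++
l=2 r=8: -2+26=24, found

(-2, 26)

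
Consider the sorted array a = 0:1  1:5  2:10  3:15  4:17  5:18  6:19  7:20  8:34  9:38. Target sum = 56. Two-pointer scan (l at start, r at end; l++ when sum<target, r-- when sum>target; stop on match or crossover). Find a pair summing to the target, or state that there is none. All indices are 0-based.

l=0 r=9: 1+38=39 <56, l++
l=1 r=9: 5+38=43 <56, l++
l=2 r=9: 10+38=48 <56, l++
l=3 r=9: 15+38=53 <56, l++
l=4 r=9: 17+38=55 <56, l++
l=5 r=9: 18+38=56, found

(18, 38)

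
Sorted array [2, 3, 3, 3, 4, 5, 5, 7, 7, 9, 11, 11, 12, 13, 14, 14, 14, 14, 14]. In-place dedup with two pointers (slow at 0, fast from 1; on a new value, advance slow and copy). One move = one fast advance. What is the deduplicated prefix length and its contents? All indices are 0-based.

length 10; prefix = [2, 3, 4, 5, 7, 9, 11, 12, 13, 14]

slow=0 fast=1: a[fast]=3≠a[slow]=2 write a[1]=3, slow++,fast++
slow=1 fast=2: a[fast]=3=a[slow] dup, fast++
slow=1 fast=3: a[fast]=3=a[slow] dup, fast++
slow=1 fast=4: a[fast]=4≠a[slow]=3 write a[2]=4, slow++,fast++
slow=2 fast=5: a[fast]=5≠a[slow]=4 write a[3]=5, slow++,fast++
slow=3 fast=6: a[fast]=5=a[slow] dup, fast++
slow=3 fast=7: a[fast]=7≠a[slow]=5 write a[4]=7, slow++,fast++
slow=4 fast=8: a[fast]=7=a[slow] dup, fast++
slow=4 fast=9: a[fast]=9≠a[slow]=7 write a[5]=9, slow++,fast++
slow=5 fast=10: a[fast]=11≠a[slow]=9 write a[6]=11, slow++,fast++
slow=6 fast=11: a[fast]=11=a[slow] dup, fast++
slow=6 fast=12: a[fast]=12≠a[slow]=11 write a[7]=12, slow++,fast++
slow=7 fast=13: a[fast]=13≠a[slow]=12 write a[8]=13, slow++,fast++
slow=8 fast=14: a[fast]=14≠a[slow]=13 write a[9]=14, slow++,fast++
slow=9 fast=15: a[fast]=14=a[slow] dup, fast++
slow=9 fast=16: a[fast]=14=a[slow] dup, fast++
slow=9 fast=17: a[fast]=14=a[slow] dup, fast++
slow=9 fast=18: a[fast]=14=a[slow] dup, fast++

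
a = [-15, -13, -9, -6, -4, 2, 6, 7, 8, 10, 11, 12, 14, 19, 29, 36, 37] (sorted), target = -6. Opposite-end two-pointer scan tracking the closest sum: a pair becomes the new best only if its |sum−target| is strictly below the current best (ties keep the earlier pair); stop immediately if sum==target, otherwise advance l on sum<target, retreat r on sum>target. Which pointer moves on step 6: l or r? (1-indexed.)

r

l=1 r=17: -15+37=22 d=28 *, r--
l=1 r=16: -15+36=21 d=27 *, r--
l=1 r=15: -15+29=14 d=20 *, r--
l=1 r=14: -15+19=4 d=10 *, r--
l=1 r=13: -15+14=-1 d=5 *, r--
l=1 r=12: -15+12=-3 d=3 *, r--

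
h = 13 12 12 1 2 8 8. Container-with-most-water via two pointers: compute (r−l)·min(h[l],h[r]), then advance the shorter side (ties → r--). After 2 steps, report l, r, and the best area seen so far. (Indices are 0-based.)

l=0, r=4, best area=48

[0,6] min(13,8)*6=48 best=48 * → r--
[0,5] min(13,8)*5=40 best=48 → r--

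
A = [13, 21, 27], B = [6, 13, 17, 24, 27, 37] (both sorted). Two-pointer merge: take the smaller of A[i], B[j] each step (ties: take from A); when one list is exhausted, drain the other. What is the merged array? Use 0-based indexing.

[6, 13, 13, 17, 21, 24, 27, 27, 37]

i=0 j=0: A[i]=13>B[j]=6 take 6, j++
i=0 j=1: A[i]=13<=B[j]=13 take 13, i++
i=1 j=1: A[i]=21>B[j]=13 take 13, j++
i=1 j=2: A[i]=21>B[j]=17 take 17, j++
i=1 j=3: A[i]=21<=B[j]=24 take 21, i++
i=2 j=3: A[i]=27>B[j]=24 take 24, j++
i=2 j=4: A[i]=27<=B[j]=27 take 27, i++
i=3 j=4: A done, take B[j]=27, j++
i=3 j=5: A done, take B[j]=37, j++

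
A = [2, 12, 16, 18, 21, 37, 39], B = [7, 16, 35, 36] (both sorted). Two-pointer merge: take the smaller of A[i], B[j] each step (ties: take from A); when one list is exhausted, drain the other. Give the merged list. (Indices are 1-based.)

[i=1,j=1] A[i]=2<=B[j]=7 take 2 → i++
[i=2,j=1] A[i]=12>B[j]=7 take 7 → j++
[i=2,j=2] A[i]=12<=B[j]=16 take 12 → i++
[i=3,j=2] A[i]=16<=B[j]=16 take 16 → i++
[i=4,j=2] A[i]=18>B[j]=16 take 16 → j++
[i=4,j=3] A[i]=18<=B[j]=35 take 18 → i++
[i=5,j=3] A[i]=21<=B[j]=35 take 21 → i++
[i=6,j=3] A[i]=37>B[j]=35 take 35 → j++
[i=6,j=4] A[i]=37>B[j]=36 take 36 → j++
[i=6,j=5] B done, take A[i]=37 → i++
[i=7,j=5] B done, take A[i]=39 → i++

[2, 7, 12, 16, 16, 18, 21, 35, 36, 37, 39]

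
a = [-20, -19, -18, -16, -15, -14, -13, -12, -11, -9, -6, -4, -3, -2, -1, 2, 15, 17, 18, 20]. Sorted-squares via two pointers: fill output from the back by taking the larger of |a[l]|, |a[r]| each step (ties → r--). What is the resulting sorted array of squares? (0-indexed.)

[0,19] |-20|<=|20| out[19]=400 → r--
[0,18] |-20|>|18| out[18]=400 → l++
[1,18] |-19|>|18| out[17]=361 → l++
[2,18] |-18|<=|18| out[16]=324 → r--
[2,17] |-18|>|17| out[15]=324 → l++
[3,17] |-16|<=|17| out[14]=289 → r--
[3,16] |-16|>|15| out[13]=256 → l++
[4,16] |-15|<=|15| out[12]=225 → r--
[4,15] |-15|>|2| out[11]=225 → l++
[5,15] |-14|>|2| out[10]=196 → l++
[6,15] |-13|>|2| out[9]=169 → l++
[7,15] |-12|>|2| out[8]=144 → l++
[8,15] |-11|>|2| out[7]=121 → l++
[9,15] |-9|>|2| out[6]=81 → l++
[10,15] |-6|>|2| out[5]=36 → l++
[11,15] |-4|>|2| out[4]=16 → l++
[12,15] |-3|>|2| out[3]=9 → l++
[13,15] |-2|<=|2| out[2]=4 → r--
[13,14] |-2|>|-1| out[1]=4 → l++
[14,14] |-1|<=|-1| out[0]=1 → r--

[1, 4, 4, 9, 16, 36, 81, 121, 144, 169, 196, 225, 225, 256, 289, 324, 324, 361, 400, 400]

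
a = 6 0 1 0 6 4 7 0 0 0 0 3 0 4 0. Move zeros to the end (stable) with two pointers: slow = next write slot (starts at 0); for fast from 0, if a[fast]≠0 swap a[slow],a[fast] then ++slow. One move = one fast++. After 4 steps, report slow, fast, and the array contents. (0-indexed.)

slow=2, fast=4, a=[6, 1, 0, 0, 6, 4, 7, 0, 0, 0, 0, 3, 0, 4, 0]

(s=0,f=0) a[fast]=6≠0 swap→a[0]=6 → slow++,fast++
(s=1,f=1) a[fast]=0 → fast++
(s=1,f=2) a[fast]=1≠0 swap→a[1]=1 → slow++,fast++
(s=2,f=3) a[fast]=0 → fast++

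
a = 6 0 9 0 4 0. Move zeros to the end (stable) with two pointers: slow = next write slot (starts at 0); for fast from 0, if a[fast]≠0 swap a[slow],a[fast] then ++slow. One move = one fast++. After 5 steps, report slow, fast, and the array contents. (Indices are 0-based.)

slow=0 fast=0: a[fast]=6≠0 swap→a[0]=6, slow++,fast++
slow=1 fast=1: a[fast]=0, fast++
slow=1 fast=2: a[fast]=9≠0 swap→a[1]=9, slow++,fast++
slow=2 fast=3: a[fast]=0, fast++
slow=2 fast=4: a[fast]=4≠0 swap→a[2]=4, slow++,fast++

slow=3, fast=5, a=[6, 9, 4, 0, 0, 0]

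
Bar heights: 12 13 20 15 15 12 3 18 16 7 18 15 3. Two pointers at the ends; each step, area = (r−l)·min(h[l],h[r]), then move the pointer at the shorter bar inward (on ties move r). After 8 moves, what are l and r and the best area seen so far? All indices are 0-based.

l=0 r=12: min(12,3)*12=36 best=36 *, r--
l=0 r=11: min(12,15)*11=132 best=132 *, l++
l=1 r=11: min(13,15)*10=130 best=132, l++
l=2 r=11: min(20,15)*9=135 best=135 *, r--
l=2 r=10: min(20,18)*8=144 best=144 *, r--
l=2 r=9: min(20,7)*7=49 best=144, r--
l=2 r=8: min(20,16)*6=96 best=144, r--
l=2 r=7: min(20,18)*5=90 best=144, r--

l=2, r=6, best area=144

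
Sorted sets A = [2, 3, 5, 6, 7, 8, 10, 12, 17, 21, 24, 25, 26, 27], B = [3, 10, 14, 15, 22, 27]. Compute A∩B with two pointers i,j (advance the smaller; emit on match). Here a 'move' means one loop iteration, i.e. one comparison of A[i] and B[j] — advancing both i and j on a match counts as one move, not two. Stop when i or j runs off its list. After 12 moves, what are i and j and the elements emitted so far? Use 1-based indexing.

[i=1,j=1] 2<3 → i++
[i=2,j=1] 3==3 emit → i++,j++
[i=3,j=2] 5<10 → i++
[i=4,j=2] 6<10 → i++
[i=5,j=2] 7<10 → i++
[i=6,j=2] 8<10 → i++
[i=7,j=2] 10==10 emit → i++,j++
[i=8,j=3] 12<14 → i++
[i=9,j=3] 17>14 → j++
[i=9,j=4] 17>15 → j++
[i=9,j=5] 17<22 → i++
[i=10,j=5] 21<22 → i++

i=11, j=5, emitted=[3, 10]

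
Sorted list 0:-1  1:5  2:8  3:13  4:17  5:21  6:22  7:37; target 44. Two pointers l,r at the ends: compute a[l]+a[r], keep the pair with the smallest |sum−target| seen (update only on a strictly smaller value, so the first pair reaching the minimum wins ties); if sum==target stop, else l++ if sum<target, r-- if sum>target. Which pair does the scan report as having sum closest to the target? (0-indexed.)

[0,7] -1+37=36 d=8 * → l++
[1,7] 5+37=42 d=2 * → l++
[2,7] 8+37=45 d=1 * → r--
[2,6] 8+22=30 d=14 → l++
[3,6] 13+22=35 d=9 → l++
[4,6] 17+22=39 d=5 → l++
[5,6] 21+22=43 d=1 → l++

pair (8, 37) with sum 45 (|Δ|=1)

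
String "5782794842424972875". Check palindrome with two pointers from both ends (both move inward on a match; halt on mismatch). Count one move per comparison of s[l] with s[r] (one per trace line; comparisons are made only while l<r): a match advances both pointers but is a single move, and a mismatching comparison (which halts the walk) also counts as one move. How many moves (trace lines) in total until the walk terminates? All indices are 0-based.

l=0 r=18: '5'=='5', l++,r--
l=1 r=17: '7'=='7', l++,r--
l=2 r=16: '8'=='8', l++,r--
l=3 r=15: '2'=='2', l++,r--
l=4 r=14: '7'=='7', l++,r--
l=5 r=13: '9'=='9', l++,r--
l=6 r=12: '4'=='4', l++,r--
l=7 r=11: '8'!='2', stop

8 moves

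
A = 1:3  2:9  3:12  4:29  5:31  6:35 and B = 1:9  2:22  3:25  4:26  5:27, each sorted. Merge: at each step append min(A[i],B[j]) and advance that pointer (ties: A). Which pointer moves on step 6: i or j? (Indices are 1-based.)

i=1 j=1: A[i]=3<=B[j]=9 take 3, i++
i=2 j=1: A[i]=9<=B[j]=9 take 9, i++
i=3 j=1: A[i]=12>B[j]=9 take 9, j++
i=3 j=2: A[i]=12<=B[j]=22 take 12, i++
i=4 j=2: A[i]=29>B[j]=22 take 22, j++
i=4 j=3: A[i]=29>B[j]=25 take 25, j++

j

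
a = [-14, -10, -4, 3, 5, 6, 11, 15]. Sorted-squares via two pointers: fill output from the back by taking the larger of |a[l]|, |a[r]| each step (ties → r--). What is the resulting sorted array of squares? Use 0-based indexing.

l=0 r=7: |-14|<=|15| out[7]=225, r--
l=0 r=6: |-14|>|11| out[6]=196, l++
l=1 r=6: |-10|<=|11| out[5]=121, r--
l=1 r=5: |-10|>|6| out[4]=100, l++
l=2 r=5: |-4|<=|6| out[3]=36, r--
l=2 r=4: |-4|<=|5| out[2]=25, r--
l=2 r=3: |-4|>|3| out[1]=16, l++
l=3 r=3: |3|<=|3| out[0]=9, r--

[9, 16, 25, 36, 100, 121, 196, 225]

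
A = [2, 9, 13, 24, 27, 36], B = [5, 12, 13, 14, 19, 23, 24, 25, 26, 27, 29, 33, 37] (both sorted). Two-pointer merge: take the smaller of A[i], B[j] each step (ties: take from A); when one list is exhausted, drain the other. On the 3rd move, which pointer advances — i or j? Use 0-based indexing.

i

[i=0,j=0] A[i]=2<=B[j]=5 take 2 → i++
[i=1,j=0] A[i]=9>B[j]=5 take 5 → j++
[i=1,j=1] A[i]=9<=B[j]=12 take 9 → i++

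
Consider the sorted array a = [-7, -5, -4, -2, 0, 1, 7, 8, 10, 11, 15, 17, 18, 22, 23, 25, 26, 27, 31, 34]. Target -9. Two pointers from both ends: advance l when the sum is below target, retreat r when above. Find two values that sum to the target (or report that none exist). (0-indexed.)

(-7, -2)

[0,19] -7+34=27 >-9 → r--
[0,18] -7+31=24 >-9 → r--
[0,17] -7+27=20 >-9 → r--
[0,16] -7+26=19 >-9 → r--
[0,15] -7+25=18 >-9 → r--
[0,14] -7+23=16 >-9 → r--
[0,13] -7+22=15 >-9 → r--
[0,12] -7+18=11 >-9 → r--
[0,11] -7+17=10 >-9 → r--
[0,10] -7+15=8 >-9 → r--
[0,9] -7+11=4 >-9 → r--
[0,8] -7+10=3 >-9 → r--
[0,7] -7+8=1 >-9 → r--
[0,6] -7+7=0 >-9 → r--
[0,5] -7+1=-6 >-9 → r--
[0,4] -7+0=-7 >-9 → r--
[0,3] -7+-2=-9 → found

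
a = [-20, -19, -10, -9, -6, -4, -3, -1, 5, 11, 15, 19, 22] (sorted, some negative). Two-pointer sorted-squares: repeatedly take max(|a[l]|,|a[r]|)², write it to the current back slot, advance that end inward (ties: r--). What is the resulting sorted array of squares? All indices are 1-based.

l=1 r=13: |-20|<=|22| out[13]=484, r--
l=1 r=12: |-20|>|19| out[12]=400, l++
l=2 r=12: |-19|<=|19| out[11]=361, r--
l=2 r=11: |-19|>|15| out[10]=361, l++
l=3 r=11: |-10|<=|15| out[9]=225, r--
l=3 r=10: |-10|<=|11| out[8]=121, r--
l=3 r=9: |-10|>|5| out[7]=100, l++
l=4 r=9: |-9|>|5| out[6]=81, l++
l=5 r=9: |-6|>|5| out[5]=36, l++
l=6 r=9: |-4|<=|5| out[4]=25, r--
l=6 r=8: |-4|>|-1| out[3]=16, l++
l=7 r=8: |-3|>|-1| out[2]=9, l++
l=8 r=8: |-1|<=|-1| out[1]=1, r--

[1, 9, 16, 25, 36, 81, 100, 121, 225, 361, 361, 400, 484]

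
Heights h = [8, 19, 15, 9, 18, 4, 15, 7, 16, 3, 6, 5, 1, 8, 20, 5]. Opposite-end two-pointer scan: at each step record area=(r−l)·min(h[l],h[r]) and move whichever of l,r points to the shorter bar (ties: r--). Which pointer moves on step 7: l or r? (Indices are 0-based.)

l=0 r=15: min(8,5)*15=75 best=75 *, r--
l=0 r=14: min(8,20)*14=112 best=112 *, l++
l=1 r=14: min(19,20)*13=247 best=247 *, l++
l=2 r=14: min(15,20)*12=180 best=247, l++
l=3 r=14: min(9,20)*11=99 best=247, l++
l=4 r=14: min(18,20)*10=180 best=247, l++
l=5 r=14: min(4,20)*9=36 best=247, l++

l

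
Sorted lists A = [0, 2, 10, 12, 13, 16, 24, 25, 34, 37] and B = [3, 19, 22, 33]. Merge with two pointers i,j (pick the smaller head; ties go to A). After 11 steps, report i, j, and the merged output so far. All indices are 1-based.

i=1 j=1: A[i]=0<=B[j]=3 take 0, i++
i=2 j=1: A[i]=2<=B[j]=3 take 2, i++
i=3 j=1: A[i]=10>B[j]=3 take 3, j++
i=3 j=2: A[i]=10<=B[j]=19 take 10, i++
i=4 j=2: A[i]=12<=B[j]=19 take 12, i++
i=5 j=2: A[i]=13<=B[j]=19 take 13, i++
i=6 j=2: A[i]=16<=B[j]=19 take 16, i++
i=7 j=2: A[i]=24>B[j]=19 take 19, j++
i=7 j=3: A[i]=24>B[j]=22 take 22, j++
i=7 j=4: A[i]=24<=B[j]=33 take 24, i++
i=8 j=4: A[i]=25<=B[j]=33 take 25, i++

i=9, j=4, merged so far=[0, 2, 3, 10, 12, 13, 16, 19, 22, 24, 25]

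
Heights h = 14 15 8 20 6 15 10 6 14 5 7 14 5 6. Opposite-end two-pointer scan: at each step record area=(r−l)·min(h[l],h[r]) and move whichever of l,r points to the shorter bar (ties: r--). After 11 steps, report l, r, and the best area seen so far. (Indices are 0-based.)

l=1, r=3, best area=154

l=0 r=13: min(14,6)*13=78 best=78 *, r--
l=0 r=12: min(14,5)*12=60 best=78, r--
l=0 r=11: min(14,14)*11=154 best=154 *, r--
l=0 r=10: min(14,7)*10=70 best=154, r--
l=0 r=9: min(14,5)*9=45 best=154, r--
l=0 r=8: min(14,14)*8=112 best=154, r--
l=0 r=7: min(14,6)*7=42 best=154, r--
l=0 r=6: min(14,10)*6=60 best=154, r--
l=0 r=5: min(14,15)*5=70 best=154, l++
l=1 r=5: min(15,15)*4=60 best=154, r--
l=1 r=4: min(15,6)*3=18 best=154, r--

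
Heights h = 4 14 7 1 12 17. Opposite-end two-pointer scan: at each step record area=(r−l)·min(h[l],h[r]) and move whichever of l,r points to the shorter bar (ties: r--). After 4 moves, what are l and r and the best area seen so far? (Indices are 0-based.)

l=4, r=5, best area=56

l=0 r=5: min(4,17)*5=20 best=20 *, l++
l=1 r=5: min(14,17)*4=56 best=56 *, l++
l=2 r=5: min(7,17)*3=21 best=56, l++
l=3 r=5: min(1,17)*2=2 best=56, l++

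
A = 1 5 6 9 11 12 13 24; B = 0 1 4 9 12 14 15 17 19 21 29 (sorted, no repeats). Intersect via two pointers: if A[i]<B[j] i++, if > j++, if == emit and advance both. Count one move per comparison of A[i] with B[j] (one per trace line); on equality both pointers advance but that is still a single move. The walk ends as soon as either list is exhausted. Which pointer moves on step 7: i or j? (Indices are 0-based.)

i

[i=0,j=0] 1>0 → j++
[i=0,j=1] 1==1 emit → i++,j++
[i=1,j=2] 5>4 → j++
[i=1,j=3] 5<9 → i++
[i=2,j=3] 6<9 → i++
[i=3,j=3] 9==9 emit → i++,j++
[i=4,j=4] 11<12 → i++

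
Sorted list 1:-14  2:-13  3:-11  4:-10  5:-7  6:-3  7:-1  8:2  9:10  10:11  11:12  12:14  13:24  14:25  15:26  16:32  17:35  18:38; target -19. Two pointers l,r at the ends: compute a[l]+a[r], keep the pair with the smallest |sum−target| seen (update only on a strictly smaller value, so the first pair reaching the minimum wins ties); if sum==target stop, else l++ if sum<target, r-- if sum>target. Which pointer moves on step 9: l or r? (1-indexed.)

r

l=1 r=18: -14+38=24 d=43 *, r--
l=1 r=17: -14+35=21 d=40 *, r--
l=1 r=16: -14+32=18 d=37 *, r--
l=1 r=15: -14+26=12 d=31 *, r--
l=1 r=14: -14+25=11 d=30 *, r--
l=1 r=13: -14+24=10 d=29 *, r--
l=1 r=12: -14+14=0 d=19 *, r--
l=1 r=11: -14+12=-2 d=17 *, r--
l=1 r=10: -14+11=-3 d=16 *, r--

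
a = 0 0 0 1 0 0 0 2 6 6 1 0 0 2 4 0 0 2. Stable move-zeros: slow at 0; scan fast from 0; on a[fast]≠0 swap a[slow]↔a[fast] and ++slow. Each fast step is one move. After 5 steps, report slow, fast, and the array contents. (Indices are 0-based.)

slow=0 fast=0: a[fast]=0, fast++
slow=0 fast=1: a[fast]=0, fast++
slow=0 fast=2: a[fast]=0, fast++
slow=0 fast=3: a[fast]=1≠0 swap→a[0]=1, slow++,fast++
slow=1 fast=4: a[fast]=0, fast++

slow=1, fast=5, a=[1, 0, 0, 0, 0, 0, 0, 2, 6, 6, 1, 0, 0, 2, 4, 0, 0, 2]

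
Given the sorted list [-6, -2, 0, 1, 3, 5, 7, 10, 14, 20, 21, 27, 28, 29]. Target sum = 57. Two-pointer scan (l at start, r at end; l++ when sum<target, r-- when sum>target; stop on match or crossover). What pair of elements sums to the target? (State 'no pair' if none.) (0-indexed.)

[0,13] -6+29=23 <57 → l++
[1,13] -2+29=27 <57 → l++
[2,13] 0+29=29 <57 → l++
[3,13] 1+29=30 <57 → l++
[4,13] 3+29=32 <57 → l++
[5,13] 5+29=34 <57 → l++
[6,13] 7+29=36 <57 → l++
[7,13] 10+29=39 <57 → l++
[8,13] 14+29=43 <57 → l++
[9,13] 20+29=49 <57 → l++
[10,13] 21+29=50 <57 → l++
[11,13] 27+29=56 <57 → l++
[12,13] 28+29=57 → found

(28, 29)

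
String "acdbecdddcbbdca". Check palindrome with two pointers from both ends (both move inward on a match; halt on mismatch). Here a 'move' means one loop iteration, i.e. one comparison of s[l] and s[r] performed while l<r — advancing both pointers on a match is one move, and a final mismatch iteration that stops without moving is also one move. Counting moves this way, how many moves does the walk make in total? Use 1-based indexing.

l=1 r=15: 'a'=='a', l++,r--
l=2 r=14: 'c'=='c', l++,r--
l=3 r=13: 'd'=='d', l++,r--
l=4 r=12: 'b'=='b', l++,r--
l=5 r=11: 'e'!='b', stop

5 moves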